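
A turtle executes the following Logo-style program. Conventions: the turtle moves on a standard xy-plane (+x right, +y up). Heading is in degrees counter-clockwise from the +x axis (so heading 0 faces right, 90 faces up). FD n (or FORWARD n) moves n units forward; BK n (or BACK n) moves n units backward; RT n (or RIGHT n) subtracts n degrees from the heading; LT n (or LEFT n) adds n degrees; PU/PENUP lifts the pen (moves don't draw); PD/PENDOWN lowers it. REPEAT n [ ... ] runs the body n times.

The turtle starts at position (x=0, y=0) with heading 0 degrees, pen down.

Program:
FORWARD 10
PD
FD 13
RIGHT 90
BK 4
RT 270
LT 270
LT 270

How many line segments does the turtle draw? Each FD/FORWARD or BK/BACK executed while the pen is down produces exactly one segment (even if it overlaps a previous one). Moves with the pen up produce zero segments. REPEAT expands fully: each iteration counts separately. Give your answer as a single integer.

Executing turtle program step by step:
Start: pos=(0,0), heading=0, pen down
FD 10: (0,0) -> (10,0) [heading=0, draw]
PD: pen down
FD 13: (10,0) -> (23,0) [heading=0, draw]
RT 90: heading 0 -> 270
BK 4: (23,0) -> (23,4) [heading=270, draw]
RT 270: heading 270 -> 0
LT 270: heading 0 -> 270
LT 270: heading 270 -> 180
Final: pos=(23,4), heading=180, 3 segment(s) drawn
Segments drawn: 3

Answer: 3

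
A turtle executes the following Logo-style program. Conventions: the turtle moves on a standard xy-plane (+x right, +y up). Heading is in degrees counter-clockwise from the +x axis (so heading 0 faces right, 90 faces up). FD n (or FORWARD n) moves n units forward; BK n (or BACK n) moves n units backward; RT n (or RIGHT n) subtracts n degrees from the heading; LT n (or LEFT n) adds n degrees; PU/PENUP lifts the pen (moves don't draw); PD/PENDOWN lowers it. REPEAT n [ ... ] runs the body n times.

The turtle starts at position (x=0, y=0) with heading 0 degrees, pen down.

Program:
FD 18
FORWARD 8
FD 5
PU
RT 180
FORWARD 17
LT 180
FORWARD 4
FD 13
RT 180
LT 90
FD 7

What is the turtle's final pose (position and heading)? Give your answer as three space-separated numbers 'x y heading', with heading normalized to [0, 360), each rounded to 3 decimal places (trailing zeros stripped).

Executing turtle program step by step:
Start: pos=(0,0), heading=0, pen down
FD 18: (0,0) -> (18,0) [heading=0, draw]
FD 8: (18,0) -> (26,0) [heading=0, draw]
FD 5: (26,0) -> (31,0) [heading=0, draw]
PU: pen up
RT 180: heading 0 -> 180
FD 17: (31,0) -> (14,0) [heading=180, move]
LT 180: heading 180 -> 0
FD 4: (14,0) -> (18,0) [heading=0, move]
FD 13: (18,0) -> (31,0) [heading=0, move]
RT 180: heading 0 -> 180
LT 90: heading 180 -> 270
FD 7: (31,0) -> (31,-7) [heading=270, move]
Final: pos=(31,-7), heading=270, 3 segment(s) drawn

Answer: 31 -7 270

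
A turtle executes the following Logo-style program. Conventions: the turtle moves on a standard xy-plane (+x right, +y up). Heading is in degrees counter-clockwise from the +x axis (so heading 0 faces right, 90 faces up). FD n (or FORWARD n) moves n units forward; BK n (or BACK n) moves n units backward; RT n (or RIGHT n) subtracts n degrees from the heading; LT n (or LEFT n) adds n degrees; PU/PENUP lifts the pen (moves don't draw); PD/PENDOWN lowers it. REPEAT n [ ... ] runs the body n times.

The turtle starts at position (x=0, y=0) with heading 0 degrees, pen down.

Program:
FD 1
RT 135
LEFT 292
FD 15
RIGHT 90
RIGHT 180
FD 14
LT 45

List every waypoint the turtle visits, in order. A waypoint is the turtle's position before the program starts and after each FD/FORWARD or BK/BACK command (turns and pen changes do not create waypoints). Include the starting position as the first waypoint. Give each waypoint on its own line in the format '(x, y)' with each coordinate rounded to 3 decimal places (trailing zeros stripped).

Executing turtle program step by step:
Start: pos=(0,0), heading=0, pen down
FD 1: (0,0) -> (1,0) [heading=0, draw]
RT 135: heading 0 -> 225
LT 292: heading 225 -> 157
FD 15: (1,0) -> (-12.808,5.861) [heading=157, draw]
RT 90: heading 157 -> 67
RT 180: heading 67 -> 247
FD 14: (-12.808,5.861) -> (-18.278,-7.026) [heading=247, draw]
LT 45: heading 247 -> 292
Final: pos=(-18.278,-7.026), heading=292, 3 segment(s) drawn
Waypoints (4 total):
(0, 0)
(1, 0)
(-12.808, 5.861)
(-18.278, -7.026)

Answer: (0, 0)
(1, 0)
(-12.808, 5.861)
(-18.278, -7.026)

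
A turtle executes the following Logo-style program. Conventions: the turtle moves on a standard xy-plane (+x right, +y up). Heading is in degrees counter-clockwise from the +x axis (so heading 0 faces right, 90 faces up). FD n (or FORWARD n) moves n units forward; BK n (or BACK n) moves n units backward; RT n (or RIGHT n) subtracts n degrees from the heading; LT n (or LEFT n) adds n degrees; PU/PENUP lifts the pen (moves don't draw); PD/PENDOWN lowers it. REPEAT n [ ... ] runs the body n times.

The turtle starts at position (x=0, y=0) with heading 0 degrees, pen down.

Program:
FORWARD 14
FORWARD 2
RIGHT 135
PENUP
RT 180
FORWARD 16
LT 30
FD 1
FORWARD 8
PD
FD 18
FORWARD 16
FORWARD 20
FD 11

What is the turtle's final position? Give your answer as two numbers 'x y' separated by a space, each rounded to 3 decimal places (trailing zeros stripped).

Answer: 46.466 82.792

Derivation:
Executing turtle program step by step:
Start: pos=(0,0), heading=0, pen down
FD 14: (0,0) -> (14,0) [heading=0, draw]
FD 2: (14,0) -> (16,0) [heading=0, draw]
RT 135: heading 0 -> 225
PU: pen up
RT 180: heading 225 -> 45
FD 16: (16,0) -> (27.314,11.314) [heading=45, move]
LT 30: heading 45 -> 75
FD 1: (27.314,11.314) -> (27.573,12.28) [heading=75, move]
FD 8: (27.573,12.28) -> (29.643,20.007) [heading=75, move]
PD: pen down
FD 18: (29.643,20.007) -> (34.302,37.394) [heading=75, draw]
FD 16: (34.302,37.394) -> (38.443,52.849) [heading=75, draw]
FD 20: (38.443,52.849) -> (43.619,72.167) [heading=75, draw]
FD 11: (43.619,72.167) -> (46.466,82.792) [heading=75, draw]
Final: pos=(46.466,82.792), heading=75, 6 segment(s) drawn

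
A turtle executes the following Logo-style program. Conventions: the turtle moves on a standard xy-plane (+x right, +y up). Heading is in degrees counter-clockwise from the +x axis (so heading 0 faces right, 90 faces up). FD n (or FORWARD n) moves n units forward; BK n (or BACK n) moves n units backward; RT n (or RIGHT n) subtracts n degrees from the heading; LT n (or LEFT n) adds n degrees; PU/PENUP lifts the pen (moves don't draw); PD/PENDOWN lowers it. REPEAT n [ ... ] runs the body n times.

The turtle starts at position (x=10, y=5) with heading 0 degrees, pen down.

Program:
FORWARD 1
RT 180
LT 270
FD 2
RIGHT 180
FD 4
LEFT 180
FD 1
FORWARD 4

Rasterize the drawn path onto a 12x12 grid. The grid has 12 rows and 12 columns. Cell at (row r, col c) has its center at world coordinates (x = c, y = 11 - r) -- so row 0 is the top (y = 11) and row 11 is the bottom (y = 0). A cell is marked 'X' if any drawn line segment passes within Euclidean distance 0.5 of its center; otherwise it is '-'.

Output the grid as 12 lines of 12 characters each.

Segment 0: (10,5) -> (11,5)
Segment 1: (11,5) -> (11,7)
Segment 2: (11,7) -> (11,3)
Segment 3: (11,3) -> (11,4)
Segment 4: (11,4) -> (11,8)

Answer: ------------
------------
------------
-----------X
-----------X
-----------X
----------XX
-----------X
-----------X
------------
------------
------------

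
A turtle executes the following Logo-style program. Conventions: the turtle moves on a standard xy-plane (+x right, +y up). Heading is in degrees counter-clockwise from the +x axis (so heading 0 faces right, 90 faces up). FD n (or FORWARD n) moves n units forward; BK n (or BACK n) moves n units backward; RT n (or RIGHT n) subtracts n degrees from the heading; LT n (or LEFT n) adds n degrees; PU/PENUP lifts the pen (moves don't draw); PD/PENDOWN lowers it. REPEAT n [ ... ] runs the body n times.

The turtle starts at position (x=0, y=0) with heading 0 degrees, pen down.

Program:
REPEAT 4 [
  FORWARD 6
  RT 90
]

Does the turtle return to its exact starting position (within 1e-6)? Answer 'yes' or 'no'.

Answer: yes

Derivation:
Executing turtle program step by step:
Start: pos=(0,0), heading=0, pen down
REPEAT 4 [
  -- iteration 1/4 --
  FD 6: (0,0) -> (6,0) [heading=0, draw]
  RT 90: heading 0 -> 270
  -- iteration 2/4 --
  FD 6: (6,0) -> (6,-6) [heading=270, draw]
  RT 90: heading 270 -> 180
  -- iteration 3/4 --
  FD 6: (6,-6) -> (0,-6) [heading=180, draw]
  RT 90: heading 180 -> 90
  -- iteration 4/4 --
  FD 6: (0,-6) -> (0,0) [heading=90, draw]
  RT 90: heading 90 -> 0
]
Final: pos=(0,0), heading=0, 4 segment(s) drawn

Start position: (0, 0)
Final position: (0, 0)
Distance = 0; < 1e-6 -> CLOSED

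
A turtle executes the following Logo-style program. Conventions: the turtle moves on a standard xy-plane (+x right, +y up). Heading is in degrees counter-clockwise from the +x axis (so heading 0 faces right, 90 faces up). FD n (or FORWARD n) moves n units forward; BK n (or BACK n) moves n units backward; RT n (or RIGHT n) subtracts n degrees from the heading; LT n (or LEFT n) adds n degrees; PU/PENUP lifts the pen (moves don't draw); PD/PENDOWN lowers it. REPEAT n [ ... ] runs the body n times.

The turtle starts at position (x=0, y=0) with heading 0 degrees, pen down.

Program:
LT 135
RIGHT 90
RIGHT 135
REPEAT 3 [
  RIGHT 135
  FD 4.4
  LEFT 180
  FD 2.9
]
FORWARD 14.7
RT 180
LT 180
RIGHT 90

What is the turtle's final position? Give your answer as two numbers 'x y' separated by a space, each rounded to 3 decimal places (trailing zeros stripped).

Executing turtle program step by step:
Start: pos=(0,0), heading=0, pen down
LT 135: heading 0 -> 135
RT 90: heading 135 -> 45
RT 135: heading 45 -> 270
REPEAT 3 [
  -- iteration 1/3 --
  RT 135: heading 270 -> 135
  FD 4.4: (0,0) -> (-3.111,3.111) [heading=135, draw]
  LT 180: heading 135 -> 315
  FD 2.9: (-3.111,3.111) -> (-1.061,1.061) [heading=315, draw]
  -- iteration 2/3 --
  RT 135: heading 315 -> 180
  FD 4.4: (-1.061,1.061) -> (-5.461,1.061) [heading=180, draw]
  LT 180: heading 180 -> 0
  FD 2.9: (-5.461,1.061) -> (-2.561,1.061) [heading=0, draw]
  -- iteration 3/3 --
  RT 135: heading 0 -> 225
  FD 4.4: (-2.561,1.061) -> (-5.672,-2.051) [heading=225, draw]
  LT 180: heading 225 -> 45
  FD 2.9: (-5.672,-2.051) -> (-3.621,0) [heading=45, draw]
]
FD 14.7: (-3.621,0) -> (6.773,10.394) [heading=45, draw]
RT 180: heading 45 -> 225
LT 180: heading 225 -> 45
RT 90: heading 45 -> 315
Final: pos=(6.773,10.394), heading=315, 7 segment(s) drawn

Answer: 6.773 10.394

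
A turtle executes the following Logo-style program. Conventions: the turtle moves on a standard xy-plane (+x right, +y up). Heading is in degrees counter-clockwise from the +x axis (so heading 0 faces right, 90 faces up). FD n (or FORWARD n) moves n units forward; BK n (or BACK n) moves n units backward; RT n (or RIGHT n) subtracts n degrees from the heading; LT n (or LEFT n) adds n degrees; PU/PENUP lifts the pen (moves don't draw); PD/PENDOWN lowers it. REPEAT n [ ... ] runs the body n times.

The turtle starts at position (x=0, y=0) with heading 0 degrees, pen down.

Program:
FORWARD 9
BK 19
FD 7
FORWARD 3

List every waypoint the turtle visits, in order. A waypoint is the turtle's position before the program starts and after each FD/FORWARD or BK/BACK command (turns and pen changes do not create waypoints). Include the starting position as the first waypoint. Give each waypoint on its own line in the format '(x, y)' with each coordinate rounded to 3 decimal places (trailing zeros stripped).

Executing turtle program step by step:
Start: pos=(0,0), heading=0, pen down
FD 9: (0,0) -> (9,0) [heading=0, draw]
BK 19: (9,0) -> (-10,0) [heading=0, draw]
FD 7: (-10,0) -> (-3,0) [heading=0, draw]
FD 3: (-3,0) -> (0,0) [heading=0, draw]
Final: pos=(0,0), heading=0, 4 segment(s) drawn
Waypoints (5 total):
(0, 0)
(9, 0)
(-10, 0)
(-3, 0)
(0, 0)

Answer: (0, 0)
(9, 0)
(-10, 0)
(-3, 0)
(0, 0)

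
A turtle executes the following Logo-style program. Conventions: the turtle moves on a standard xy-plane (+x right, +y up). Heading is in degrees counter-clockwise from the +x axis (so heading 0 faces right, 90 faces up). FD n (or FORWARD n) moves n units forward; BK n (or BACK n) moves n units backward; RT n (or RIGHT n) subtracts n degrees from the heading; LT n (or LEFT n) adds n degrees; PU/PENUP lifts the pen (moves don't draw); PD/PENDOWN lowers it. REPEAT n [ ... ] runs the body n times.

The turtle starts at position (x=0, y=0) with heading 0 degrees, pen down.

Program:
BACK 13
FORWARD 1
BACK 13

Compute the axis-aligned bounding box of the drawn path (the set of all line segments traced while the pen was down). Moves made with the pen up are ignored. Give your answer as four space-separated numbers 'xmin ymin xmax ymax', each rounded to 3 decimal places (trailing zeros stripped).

Answer: -25 0 0 0

Derivation:
Executing turtle program step by step:
Start: pos=(0,0), heading=0, pen down
BK 13: (0,0) -> (-13,0) [heading=0, draw]
FD 1: (-13,0) -> (-12,0) [heading=0, draw]
BK 13: (-12,0) -> (-25,0) [heading=0, draw]
Final: pos=(-25,0), heading=0, 3 segment(s) drawn

Segment endpoints: x in {-25, -13, -12, 0}, y in {0}
xmin=-25, ymin=0, xmax=0, ymax=0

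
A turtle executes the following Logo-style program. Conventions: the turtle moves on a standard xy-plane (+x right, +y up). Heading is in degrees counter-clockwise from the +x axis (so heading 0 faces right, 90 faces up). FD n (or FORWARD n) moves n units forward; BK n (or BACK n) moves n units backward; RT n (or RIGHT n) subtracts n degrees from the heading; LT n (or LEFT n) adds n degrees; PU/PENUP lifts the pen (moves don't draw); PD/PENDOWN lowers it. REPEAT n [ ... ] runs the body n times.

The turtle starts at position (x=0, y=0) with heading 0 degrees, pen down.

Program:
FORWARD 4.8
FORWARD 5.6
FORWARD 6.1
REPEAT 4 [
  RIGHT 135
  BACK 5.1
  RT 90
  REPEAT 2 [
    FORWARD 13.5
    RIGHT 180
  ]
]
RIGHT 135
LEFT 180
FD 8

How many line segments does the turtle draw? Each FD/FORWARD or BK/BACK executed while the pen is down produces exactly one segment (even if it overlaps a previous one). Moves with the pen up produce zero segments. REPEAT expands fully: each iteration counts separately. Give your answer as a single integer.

Answer: 16

Derivation:
Executing turtle program step by step:
Start: pos=(0,0), heading=0, pen down
FD 4.8: (0,0) -> (4.8,0) [heading=0, draw]
FD 5.6: (4.8,0) -> (10.4,0) [heading=0, draw]
FD 6.1: (10.4,0) -> (16.5,0) [heading=0, draw]
REPEAT 4 [
  -- iteration 1/4 --
  RT 135: heading 0 -> 225
  BK 5.1: (16.5,0) -> (20.106,3.606) [heading=225, draw]
  RT 90: heading 225 -> 135
  REPEAT 2 [
    -- iteration 1/2 --
    FD 13.5: (20.106,3.606) -> (10.56,13.152) [heading=135, draw]
    RT 180: heading 135 -> 315
    -- iteration 2/2 --
    FD 13.5: (10.56,13.152) -> (20.106,3.606) [heading=315, draw]
    RT 180: heading 315 -> 135
  ]
  -- iteration 2/4 --
  RT 135: heading 135 -> 0
  BK 5.1: (20.106,3.606) -> (15.006,3.606) [heading=0, draw]
  RT 90: heading 0 -> 270
  REPEAT 2 [
    -- iteration 1/2 --
    FD 13.5: (15.006,3.606) -> (15.006,-9.894) [heading=270, draw]
    RT 180: heading 270 -> 90
    -- iteration 2/2 --
    FD 13.5: (15.006,-9.894) -> (15.006,3.606) [heading=90, draw]
    RT 180: heading 90 -> 270
  ]
  -- iteration 3/4 --
  RT 135: heading 270 -> 135
  BK 5.1: (15.006,3.606) -> (18.612,0) [heading=135, draw]
  RT 90: heading 135 -> 45
  REPEAT 2 [
    -- iteration 1/2 --
    FD 13.5: (18.612,0) -> (28.158,9.546) [heading=45, draw]
    RT 180: heading 45 -> 225
    -- iteration 2/2 --
    FD 13.5: (28.158,9.546) -> (18.612,0) [heading=225, draw]
    RT 180: heading 225 -> 45
  ]
  -- iteration 4/4 --
  RT 135: heading 45 -> 270
  BK 5.1: (18.612,0) -> (18.612,5.1) [heading=270, draw]
  RT 90: heading 270 -> 180
  REPEAT 2 [
    -- iteration 1/2 --
    FD 13.5: (18.612,5.1) -> (5.112,5.1) [heading=180, draw]
    RT 180: heading 180 -> 0
    -- iteration 2/2 --
    FD 13.5: (5.112,5.1) -> (18.612,5.1) [heading=0, draw]
    RT 180: heading 0 -> 180
  ]
]
RT 135: heading 180 -> 45
LT 180: heading 45 -> 225
FD 8: (18.612,5.1) -> (12.956,-0.557) [heading=225, draw]
Final: pos=(12.956,-0.557), heading=225, 16 segment(s) drawn
Segments drawn: 16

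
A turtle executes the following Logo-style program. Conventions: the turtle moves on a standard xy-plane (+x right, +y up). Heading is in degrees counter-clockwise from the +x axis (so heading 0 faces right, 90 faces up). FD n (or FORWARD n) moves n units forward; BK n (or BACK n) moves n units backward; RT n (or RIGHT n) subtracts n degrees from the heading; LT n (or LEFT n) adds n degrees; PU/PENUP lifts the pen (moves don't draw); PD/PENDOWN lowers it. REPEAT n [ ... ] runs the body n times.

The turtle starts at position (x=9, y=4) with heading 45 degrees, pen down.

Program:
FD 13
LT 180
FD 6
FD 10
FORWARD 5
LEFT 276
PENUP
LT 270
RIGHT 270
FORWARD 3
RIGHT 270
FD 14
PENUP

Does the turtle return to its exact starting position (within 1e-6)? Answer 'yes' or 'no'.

Answer: no

Derivation:
Executing turtle program step by step:
Start: pos=(9,4), heading=45, pen down
FD 13: (9,4) -> (18.192,13.192) [heading=45, draw]
LT 180: heading 45 -> 225
FD 6: (18.192,13.192) -> (13.95,8.95) [heading=225, draw]
FD 10: (13.95,8.95) -> (6.879,1.879) [heading=225, draw]
FD 5: (6.879,1.879) -> (3.343,-1.657) [heading=225, draw]
LT 276: heading 225 -> 141
PU: pen up
LT 270: heading 141 -> 51
RT 270: heading 51 -> 141
FD 3: (3.343,-1.657) -> (1.012,0.231) [heading=141, move]
RT 270: heading 141 -> 231
FD 14: (1.012,0.231) -> (-7.799,-10.649) [heading=231, move]
PU: pen up
Final: pos=(-7.799,-10.649), heading=231, 4 segment(s) drawn

Start position: (9, 4)
Final position: (-7.799, -10.649)
Distance = 22.289; >= 1e-6 -> NOT closed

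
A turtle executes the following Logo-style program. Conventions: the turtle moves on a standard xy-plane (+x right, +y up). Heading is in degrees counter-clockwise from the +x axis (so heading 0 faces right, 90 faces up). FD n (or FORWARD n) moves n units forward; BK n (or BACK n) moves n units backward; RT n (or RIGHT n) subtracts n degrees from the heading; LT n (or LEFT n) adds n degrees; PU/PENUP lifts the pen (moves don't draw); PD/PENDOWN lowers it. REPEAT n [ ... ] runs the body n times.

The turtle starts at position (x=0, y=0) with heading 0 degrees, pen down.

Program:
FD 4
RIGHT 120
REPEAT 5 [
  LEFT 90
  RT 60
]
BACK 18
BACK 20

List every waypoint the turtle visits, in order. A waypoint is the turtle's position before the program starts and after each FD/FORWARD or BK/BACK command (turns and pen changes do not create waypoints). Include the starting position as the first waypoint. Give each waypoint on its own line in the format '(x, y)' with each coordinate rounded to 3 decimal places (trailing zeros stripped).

Executing turtle program step by step:
Start: pos=(0,0), heading=0, pen down
FD 4: (0,0) -> (4,0) [heading=0, draw]
RT 120: heading 0 -> 240
REPEAT 5 [
  -- iteration 1/5 --
  LT 90: heading 240 -> 330
  RT 60: heading 330 -> 270
  -- iteration 2/5 --
  LT 90: heading 270 -> 0
  RT 60: heading 0 -> 300
  -- iteration 3/5 --
  LT 90: heading 300 -> 30
  RT 60: heading 30 -> 330
  -- iteration 4/5 --
  LT 90: heading 330 -> 60
  RT 60: heading 60 -> 0
  -- iteration 5/5 --
  LT 90: heading 0 -> 90
  RT 60: heading 90 -> 30
]
BK 18: (4,0) -> (-11.588,-9) [heading=30, draw]
BK 20: (-11.588,-9) -> (-28.909,-19) [heading=30, draw]
Final: pos=(-28.909,-19), heading=30, 3 segment(s) drawn
Waypoints (4 total):
(0, 0)
(4, 0)
(-11.588, -9)
(-28.909, -19)

Answer: (0, 0)
(4, 0)
(-11.588, -9)
(-28.909, -19)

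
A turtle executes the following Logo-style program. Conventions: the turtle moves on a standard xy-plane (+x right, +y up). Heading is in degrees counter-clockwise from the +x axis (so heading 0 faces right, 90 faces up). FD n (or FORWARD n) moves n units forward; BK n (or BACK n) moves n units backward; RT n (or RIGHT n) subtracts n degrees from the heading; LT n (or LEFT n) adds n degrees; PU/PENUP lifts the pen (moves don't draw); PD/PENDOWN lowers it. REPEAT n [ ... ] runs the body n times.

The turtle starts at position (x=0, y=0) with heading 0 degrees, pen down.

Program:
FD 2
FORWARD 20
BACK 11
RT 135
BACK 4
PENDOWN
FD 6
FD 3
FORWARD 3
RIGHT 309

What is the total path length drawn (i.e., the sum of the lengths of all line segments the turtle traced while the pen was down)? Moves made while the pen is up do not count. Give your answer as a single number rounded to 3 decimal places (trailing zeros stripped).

Answer: 49

Derivation:
Executing turtle program step by step:
Start: pos=(0,0), heading=0, pen down
FD 2: (0,0) -> (2,0) [heading=0, draw]
FD 20: (2,0) -> (22,0) [heading=0, draw]
BK 11: (22,0) -> (11,0) [heading=0, draw]
RT 135: heading 0 -> 225
BK 4: (11,0) -> (13.828,2.828) [heading=225, draw]
PD: pen down
FD 6: (13.828,2.828) -> (9.586,-1.414) [heading=225, draw]
FD 3: (9.586,-1.414) -> (7.464,-3.536) [heading=225, draw]
FD 3: (7.464,-3.536) -> (5.343,-5.657) [heading=225, draw]
RT 309: heading 225 -> 276
Final: pos=(5.343,-5.657), heading=276, 7 segment(s) drawn

Segment lengths:
  seg 1: (0,0) -> (2,0), length = 2
  seg 2: (2,0) -> (22,0), length = 20
  seg 3: (22,0) -> (11,0), length = 11
  seg 4: (11,0) -> (13.828,2.828), length = 4
  seg 5: (13.828,2.828) -> (9.586,-1.414), length = 6
  seg 6: (9.586,-1.414) -> (7.464,-3.536), length = 3
  seg 7: (7.464,-3.536) -> (5.343,-5.657), length = 3
Total = 49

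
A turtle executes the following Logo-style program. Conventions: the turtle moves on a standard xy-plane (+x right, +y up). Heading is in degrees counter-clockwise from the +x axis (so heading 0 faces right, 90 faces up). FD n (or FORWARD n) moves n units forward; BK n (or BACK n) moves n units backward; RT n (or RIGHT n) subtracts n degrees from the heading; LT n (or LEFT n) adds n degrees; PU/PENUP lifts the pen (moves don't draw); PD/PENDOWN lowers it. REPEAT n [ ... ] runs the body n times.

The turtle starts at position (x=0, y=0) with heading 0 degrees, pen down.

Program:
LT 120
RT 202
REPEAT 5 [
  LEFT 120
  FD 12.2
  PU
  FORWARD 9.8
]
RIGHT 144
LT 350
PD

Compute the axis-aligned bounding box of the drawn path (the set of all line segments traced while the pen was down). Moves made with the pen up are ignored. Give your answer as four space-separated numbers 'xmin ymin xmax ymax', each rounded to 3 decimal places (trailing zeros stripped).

Answer: 0 0 9.614 7.511

Derivation:
Executing turtle program step by step:
Start: pos=(0,0), heading=0, pen down
LT 120: heading 0 -> 120
RT 202: heading 120 -> 278
REPEAT 5 [
  -- iteration 1/5 --
  LT 120: heading 278 -> 38
  FD 12.2: (0,0) -> (9.614,7.511) [heading=38, draw]
  PU: pen up
  FD 9.8: (9.614,7.511) -> (17.336,13.545) [heading=38, move]
  -- iteration 2/5 --
  LT 120: heading 38 -> 158
  FD 12.2: (17.336,13.545) -> (6.025,18.115) [heading=158, move]
  PU: pen up
  FD 9.8: (6.025,18.115) -> (-3.062,21.786) [heading=158, move]
  -- iteration 3/5 --
  LT 120: heading 158 -> 278
  FD 12.2: (-3.062,21.786) -> (-1.364,9.705) [heading=278, move]
  PU: pen up
  FD 9.8: (-1.364,9.705) -> (0,0) [heading=278, move]
  -- iteration 4/5 --
  LT 120: heading 278 -> 38
  FD 12.2: (0,0) -> (9.614,7.511) [heading=38, move]
  PU: pen up
  FD 9.8: (9.614,7.511) -> (17.336,13.545) [heading=38, move]
  -- iteration 5/5 --
  LT 120: heading 38 -> 158
  FD 12.2: (17.336,13.545) -> (6.025,18.115) [heading=158, move]
  PU: pen up
  FD 9.8: (6.025,18.115) -> (-3.062,21.786) [heading=158, move]
]
RT 144: heading 158 -> 14
LT 350: heading 14 -> 4
PD: pen down
Final: pos=(-3.062,21.786), heading=4, 1 segment(s) drawn

Segment endpoints: x in {0, 9.614}, y in {0, 7.511}
xmin=0, ymin=0, xmax=9.614, ymax=7.511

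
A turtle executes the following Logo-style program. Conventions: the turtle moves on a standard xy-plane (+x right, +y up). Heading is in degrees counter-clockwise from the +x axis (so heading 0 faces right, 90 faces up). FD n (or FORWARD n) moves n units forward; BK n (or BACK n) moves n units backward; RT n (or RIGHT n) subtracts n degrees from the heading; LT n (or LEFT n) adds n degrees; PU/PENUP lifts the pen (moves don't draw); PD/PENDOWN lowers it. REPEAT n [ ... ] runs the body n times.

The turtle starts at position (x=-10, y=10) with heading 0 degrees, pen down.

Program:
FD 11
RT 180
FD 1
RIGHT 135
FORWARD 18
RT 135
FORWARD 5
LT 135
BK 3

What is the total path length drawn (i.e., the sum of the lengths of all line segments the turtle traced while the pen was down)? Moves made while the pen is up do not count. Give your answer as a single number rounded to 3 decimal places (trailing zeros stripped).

Executing turtle program step by step:
Start: pos=(-10,10), heading=0, pen down
FD 11: (-10,10) -> (1,10) [heading=0, draw]
RT 180: heading 0 -> 180
FD 1: (1,10) -> (0,10) [heading=180, draw]
RT 135: heading 180 -> 45
FD 18: (0,10) -> (12.728,22.728) [heading=45, draw]
RT 135: heading 45 -> 270
FD 5: (12.728,22.728) -> (12.728,17.728) [heading=270, draw]
LT 135: heading 270 -> 45
BK 3: (12.728,17.728) -> (10.607,15.607) [heading=45, draw]
Final: pos=(10.607,15.607), heading=45, 5 segment(s) drawn

Segment lengths:
  seg 1: (-10,10) -> (1,10), length = 11
  seg 2: (1,10) -> (0,10), length = 1
  seg 3: (0,10) -> (12.728,22.728), length = 18
  seg 4: (12.728,22.728) -> (12.728,17.728), length = 5
  seg 5: (12.728,17.728) -> (10.607,15.607), length = 3
Total = 38

Answer: 38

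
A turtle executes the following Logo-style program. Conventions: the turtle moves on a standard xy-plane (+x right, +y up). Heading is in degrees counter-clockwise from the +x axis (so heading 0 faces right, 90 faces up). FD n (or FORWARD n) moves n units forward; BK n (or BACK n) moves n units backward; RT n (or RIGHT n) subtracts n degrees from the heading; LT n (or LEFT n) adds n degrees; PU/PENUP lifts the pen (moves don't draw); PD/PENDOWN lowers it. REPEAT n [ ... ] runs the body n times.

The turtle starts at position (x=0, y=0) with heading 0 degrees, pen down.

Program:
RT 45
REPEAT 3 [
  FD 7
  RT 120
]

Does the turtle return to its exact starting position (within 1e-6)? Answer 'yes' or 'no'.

Answer: yes

Derivation:
Executing turtle program step by step:
Start: pos=(0,0), heading=0, pen down
RT 45: heading 0 -> 315
REPEAT 3 [
  -- iteration 1/3 --
  FD 7: (0,0) -> (4.95,-4.95) [heading=315, draw]
  RT 120: heading 315 -> 195
  -- iteration 2/3 --
  FD 7: (4.95,-4.95) -> (-1.812,-6.761) [heading=195, draw]
  RT 120: heading 195 -> 75
  -- iteration 3/3 --
  FD 7: (-1.812,-6.761) -> (0,0) [heading=75, draw]
  RT 120: heading 75 -> 315
]
Final: pos=(0,0), heading=315, 3 segment(s) drawn

Start position: (0, 0)
Final position: (0, 0)
Distance = 0; < 1e-6 -> CLOSED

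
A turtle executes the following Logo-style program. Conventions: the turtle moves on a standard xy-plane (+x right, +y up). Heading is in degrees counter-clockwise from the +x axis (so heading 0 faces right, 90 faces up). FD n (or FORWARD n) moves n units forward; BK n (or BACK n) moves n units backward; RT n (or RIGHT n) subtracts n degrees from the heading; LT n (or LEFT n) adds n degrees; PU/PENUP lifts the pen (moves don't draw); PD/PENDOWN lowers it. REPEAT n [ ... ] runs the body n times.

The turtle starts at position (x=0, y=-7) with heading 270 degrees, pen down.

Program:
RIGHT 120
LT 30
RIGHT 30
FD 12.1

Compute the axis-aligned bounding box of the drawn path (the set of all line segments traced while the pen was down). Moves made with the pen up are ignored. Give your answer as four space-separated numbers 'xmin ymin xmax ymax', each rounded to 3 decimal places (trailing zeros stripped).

Answer: -10.479 -7 0 -0.95

Derivation:
Executing turtle program step by step:
Start: pos=(0,-7), heading=270, pen down
RT 120: heading 270 -> 150
LT 30: heading 150 -> 180
RT 30: heading 180 -> 150
FD 12.1: (0,-7) -> (-10.479,-0.95) [heading=150, draw]
Final: pos=(-10.479,-0.95), heading=150, 1 segment(s) drawn

Segment endpoints: x in {-10.479, 0}, y in {-7, -0.95}
xmin=-10.479, ymin=-7, xmax=0, ymax=-0.95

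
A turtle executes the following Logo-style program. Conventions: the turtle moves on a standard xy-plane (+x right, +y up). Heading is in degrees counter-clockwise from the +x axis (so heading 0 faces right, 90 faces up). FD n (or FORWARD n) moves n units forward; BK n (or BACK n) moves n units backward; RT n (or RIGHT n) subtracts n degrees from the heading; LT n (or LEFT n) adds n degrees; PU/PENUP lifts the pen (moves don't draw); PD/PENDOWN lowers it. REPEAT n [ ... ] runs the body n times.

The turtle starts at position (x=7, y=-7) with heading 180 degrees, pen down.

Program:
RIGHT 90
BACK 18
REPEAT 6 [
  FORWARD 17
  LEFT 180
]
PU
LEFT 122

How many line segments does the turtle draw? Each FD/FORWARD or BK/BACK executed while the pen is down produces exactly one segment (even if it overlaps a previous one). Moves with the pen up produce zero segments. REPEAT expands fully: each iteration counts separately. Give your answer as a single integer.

Answer: 7

Derivation:
Executing turtle program step by step:
Start: pos=(7,-7), heading=180, pen down
RT 90: heading 180 -> 90
BK 18: (7,-7) -> (7,-25) [heading=90, draw]
REPEAT 6 [
  -- iteration 1/6 --
  FD 17: (7,-25) -> (7,-8) [heading=90, draw]
  LT 180: heading 90 -> 270
  -- iteration 2/6 --
  FD 17: (7,-8) -> (7,-25) [heading=270, draw]
  LT 180: heading 270 -> 90
  -- iteration 3/6 --
  FD 17: (7,-25) -> (7,-8) [heading=90, draw]
  LT 180: heading 90 -> 270
  -- iteration 4/6 --
  FD 17: (7,-8) -> (7,-25) [heading=270, draw]
  LT 180: heading 270 -> 90
  -- iteration 5/6 --
  FD 17: (7,-25) -> (7,-8) [heading=90, draw]
  LT 180: heading 90 -> 270
  -- iteration 6/6 --
  FD 17: (7,-8) -> (7,-25) [heading=270, draw]
  LT 180: heading 270 -> 90
]
PU: pen up
LT 122: heading 90 -> 212
Final: pos=(7,-25), heading=212, 7 segment(s) drawn
Segments drawn: 7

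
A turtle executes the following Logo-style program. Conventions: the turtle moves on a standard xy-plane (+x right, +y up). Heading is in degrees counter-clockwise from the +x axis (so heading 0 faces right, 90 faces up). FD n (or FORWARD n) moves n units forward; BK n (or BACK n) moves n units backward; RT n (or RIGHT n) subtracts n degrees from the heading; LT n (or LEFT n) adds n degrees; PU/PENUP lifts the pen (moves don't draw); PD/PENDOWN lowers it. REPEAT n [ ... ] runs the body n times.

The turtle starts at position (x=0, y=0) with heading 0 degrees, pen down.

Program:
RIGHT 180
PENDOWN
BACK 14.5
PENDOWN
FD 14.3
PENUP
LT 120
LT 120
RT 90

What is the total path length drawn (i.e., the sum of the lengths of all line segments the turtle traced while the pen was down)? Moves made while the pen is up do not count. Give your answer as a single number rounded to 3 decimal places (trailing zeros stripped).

Answer: 28.8

Derivation:
Executing turtle program step by step:
Start: pos=(0,0), heading=0, pen down
RT 180: heading 0 -> 180
PD: pen down
BK 14.5: (0,0) -> (14.5,0) [heading=180, draw]
PD: pen down
FD 14.3: (14.5,0) -> (0.2,0) [heading=180, draw]
PU: pen up
LT 120: heading 180 -> 300
LT 120: heading 300 -> 60
RT 90: heading 60 -> 330
Final: pos=(0.2,0), heading=330, 2 segment(s) drawn

Segment lengths:
  seg 1: (0,0) -> (14.5,0), length = 14.5
  seg 2: (14.5,0) -> (0.2,0), length = 14.3
Total = 28.8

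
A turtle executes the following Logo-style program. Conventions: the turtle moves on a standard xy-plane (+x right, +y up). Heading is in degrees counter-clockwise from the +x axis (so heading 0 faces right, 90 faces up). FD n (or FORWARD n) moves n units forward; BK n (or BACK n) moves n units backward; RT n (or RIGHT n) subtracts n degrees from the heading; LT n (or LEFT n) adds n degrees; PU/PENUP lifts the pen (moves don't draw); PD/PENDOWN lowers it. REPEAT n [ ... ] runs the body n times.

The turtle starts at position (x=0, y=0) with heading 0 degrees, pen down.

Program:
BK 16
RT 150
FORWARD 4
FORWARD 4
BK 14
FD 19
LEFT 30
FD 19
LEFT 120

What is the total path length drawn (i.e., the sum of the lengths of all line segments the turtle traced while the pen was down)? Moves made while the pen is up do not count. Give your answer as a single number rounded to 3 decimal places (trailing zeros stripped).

Answer: 76

Derivation:
Executing turtle program step by step:
Start: pos=(0,0), heading=0, pen down
BK 16: (0,0) -> (-16,0) [heading=0, draw]
RT 150: heading 0 -> 210
FD 4: (-16,0) -> (-19.464,-2) [heading=210, draw]
FD 4: (-19.464,-2) -> (-22.928,-4) [heading=210, draw]
BK 14: (-22.928,-4) -> (-10.804,3) [heading=210, draw]
FD 19: (-10.804,3) -> (-27.258,-6.5) [heading=210, draw]
LT 30: heading 210 -> 240
FD 19: (-27.258,-6.5) -> (-36.758,-22.954) [heading=240, draw]
LT 120: heading 240 -> 0
Final: pos=(-36.758,-22.954), heading=0, 6 segment(s) drawn

Segment lengths:
  seg 1: (0,0) -> (-16,0), length = 16
  seg 2: (-16,0) -> (-19.464,-2), length = 4
  seg 3: (-19.464,-2) -> (-22.928,-4), length = 4
  seg 4: (-22.928,-4) -> (-10.804,3), length = 14
  seg 5: (-10.804,3) -> (-27.258,-6.5), length = 19
  seg 6: (-27.258,-6.5) -> (-36.758,-22.954), length = 19
Total = 76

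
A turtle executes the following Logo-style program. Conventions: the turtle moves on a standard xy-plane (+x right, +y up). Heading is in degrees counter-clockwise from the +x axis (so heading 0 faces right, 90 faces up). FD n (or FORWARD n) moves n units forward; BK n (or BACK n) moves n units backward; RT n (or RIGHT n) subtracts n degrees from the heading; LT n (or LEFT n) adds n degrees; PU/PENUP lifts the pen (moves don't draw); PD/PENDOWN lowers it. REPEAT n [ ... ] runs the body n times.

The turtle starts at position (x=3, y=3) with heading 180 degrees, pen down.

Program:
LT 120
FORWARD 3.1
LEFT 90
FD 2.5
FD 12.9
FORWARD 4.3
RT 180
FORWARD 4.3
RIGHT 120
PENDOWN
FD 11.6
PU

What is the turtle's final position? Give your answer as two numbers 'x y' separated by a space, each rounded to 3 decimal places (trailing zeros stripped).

Executing turtle program step by step:
Start: pos=(3,3), heading=180, pen down
LT 120: heading 180 -> 300
FD 3.1: (3,3) -> (4.55,0.315) [heading=300, draw]
LT 90: heading 300 -> 30
FD 2.5: (4.55,0.315) -> (6.715,1.565) [heading=30, draw]
FD 12.9: (6.715,1.565) -> (17.887,8.015) [heading=30, draw]
FD 4.3: (17.887,8.015) -> (21.611,10.165) [heading=30, draw]
RT 180: heading 30 -> 210
FD 4.3: (21.611,10.165) -> (17.887,8.015) [heading=210, draw]
RT 120: heading 210 -> 90
PD: pen down
FD 11.6: (17.887,8.015) -> (17.887,19.615) [heading=90, draw]
PU: pen up
Final: pos=(17.887,19.615), heading=90, 6 segment(s) drawn

Answer: 17.887 19.615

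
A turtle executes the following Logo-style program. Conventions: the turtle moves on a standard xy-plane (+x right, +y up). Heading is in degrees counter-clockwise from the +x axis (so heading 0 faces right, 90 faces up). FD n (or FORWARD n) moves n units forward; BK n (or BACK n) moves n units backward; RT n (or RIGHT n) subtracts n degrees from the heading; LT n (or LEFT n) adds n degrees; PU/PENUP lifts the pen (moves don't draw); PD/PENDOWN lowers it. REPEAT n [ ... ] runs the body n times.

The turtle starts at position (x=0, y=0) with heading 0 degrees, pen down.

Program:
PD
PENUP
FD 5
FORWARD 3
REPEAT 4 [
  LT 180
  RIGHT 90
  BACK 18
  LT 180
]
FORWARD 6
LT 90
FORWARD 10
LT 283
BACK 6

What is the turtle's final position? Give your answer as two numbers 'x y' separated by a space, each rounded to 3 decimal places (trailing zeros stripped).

Answer: 8.154 8.65

Derivation:
Executing turtle program step by step:
Start: pos=(0,0), heading=0, pen down
PD: pen down
PU: pen up
FD 5: (0,0) -> (5,0) [heading=0, move]
FD 3: (5,0) -> (8,0) [heading=0, move]
REPEAT 4 [
  -- iteration 1/4 --
  LT 180: heading 0 -> 180
  RT 90: heading 180 -> 90
  BK 18: (8,0) -> (8,-18) [heading=90, move]
  LT 180: heading 90 -> 270
  -- iteration 2/4 --
  LT 180: heading 270 -> 90
  RT 90: heading 90 -> 0
  BK 18: (8,-18) -> (-10,-18) [heading=0, move]
  LT 180: heading 0 -> 180
  -- iteration 3/4 --
  LT 180: heading 180 -> 0
  RT 90: heading 0 -> 270
  BK 18: (-10,-18) -> (-10,0) [heading=270, move]
  LT 180: heading 270 -> 90
  -- iteration 4/4 --
  LT 180: heading 90 -> 270
  RT 90: heading 270 -> 180
  BK 18: (-10,0) -> (8,0) [heading=180, move]
  LT 180: heading 180 -> 0
]
FD 6: (8,0) -> (14,0) [heading=0, move]
LT 90: heading 0 -> 90
FD 10: (14,0) -> (14,10) [heading=90, move]
LT 283: heading 90 -> 13
BK 6: (14,10) -> (8.154,8.65) [heading=13, move]
Final: pos=(8.154,8.65), heading=13, 0 segment(s) drawn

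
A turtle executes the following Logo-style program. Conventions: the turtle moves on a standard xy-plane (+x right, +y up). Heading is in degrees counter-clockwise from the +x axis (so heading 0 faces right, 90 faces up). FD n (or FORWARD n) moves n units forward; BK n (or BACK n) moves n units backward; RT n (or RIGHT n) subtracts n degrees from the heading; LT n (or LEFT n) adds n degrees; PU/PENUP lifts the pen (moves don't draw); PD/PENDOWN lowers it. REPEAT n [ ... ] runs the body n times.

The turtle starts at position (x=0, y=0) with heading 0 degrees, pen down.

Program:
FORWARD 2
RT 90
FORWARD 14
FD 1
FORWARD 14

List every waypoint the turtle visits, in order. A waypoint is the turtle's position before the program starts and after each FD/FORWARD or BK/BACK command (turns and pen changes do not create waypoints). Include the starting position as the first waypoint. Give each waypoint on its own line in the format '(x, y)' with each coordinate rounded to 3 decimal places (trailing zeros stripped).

Executing turtle program step by step:
Start: pos=(0,0), heading=0, pen down
FD 2: (0,0) -> (2,0) [heading=0, draw]
RT 90: heading 0 -> 270
FD 14: (2,0) -> (2,-14) [heading=270, draw]
FD 1: (2,-14) -> (2,-15) [heading=270, draw]
FD 14: (2,-15) -> (2,-29) [heading=270, draw]
Final: pos=(2,-29), heading=270, 4 segment(s) drawn
Waypoints (5 total):
(0, 0)
(2, 0)
(2, -14)
(2, -15)
(2, -29)

Answer: (0, 0)
(2, 0)
(2, -14)
(2, -15)
(2, -29)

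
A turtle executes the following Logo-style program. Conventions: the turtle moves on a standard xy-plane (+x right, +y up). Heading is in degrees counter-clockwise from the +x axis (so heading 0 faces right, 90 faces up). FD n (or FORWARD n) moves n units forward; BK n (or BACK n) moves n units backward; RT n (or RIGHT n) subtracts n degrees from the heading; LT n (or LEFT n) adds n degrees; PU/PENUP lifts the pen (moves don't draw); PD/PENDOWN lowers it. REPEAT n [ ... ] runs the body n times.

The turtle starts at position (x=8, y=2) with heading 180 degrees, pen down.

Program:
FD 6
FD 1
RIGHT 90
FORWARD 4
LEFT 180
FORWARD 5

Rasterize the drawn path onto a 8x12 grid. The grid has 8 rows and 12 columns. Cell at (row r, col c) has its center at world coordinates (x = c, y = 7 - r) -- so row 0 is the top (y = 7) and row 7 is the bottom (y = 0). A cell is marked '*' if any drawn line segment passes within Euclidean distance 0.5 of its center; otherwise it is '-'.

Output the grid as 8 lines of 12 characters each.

Answer: ------------
-*----------
-*----------
-*----------
-*----------
-********---
-*----------
------------

Derivation:
Segment 0: (8,2) -> (2,2)
Segment 1: (2,2) -> (1,2)
Segment 2: (1,2) -> (1,6)
Segment 3: (1,6) -> (1,1)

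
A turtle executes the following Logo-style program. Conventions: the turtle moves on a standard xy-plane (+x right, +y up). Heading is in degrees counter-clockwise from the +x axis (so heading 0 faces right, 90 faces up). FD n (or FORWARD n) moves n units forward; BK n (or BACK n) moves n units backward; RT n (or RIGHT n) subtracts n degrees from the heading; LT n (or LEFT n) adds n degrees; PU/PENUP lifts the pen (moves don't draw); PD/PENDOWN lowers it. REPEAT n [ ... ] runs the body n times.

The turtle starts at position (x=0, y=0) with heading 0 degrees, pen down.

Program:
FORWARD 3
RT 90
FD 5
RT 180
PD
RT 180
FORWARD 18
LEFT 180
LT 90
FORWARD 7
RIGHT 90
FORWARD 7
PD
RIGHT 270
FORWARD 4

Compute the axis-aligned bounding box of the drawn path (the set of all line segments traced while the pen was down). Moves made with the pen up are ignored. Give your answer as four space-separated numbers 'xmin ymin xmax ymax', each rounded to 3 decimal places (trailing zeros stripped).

Executing turtle program step by step:
Start: pos=(0,0), heading=0, pen down
FD 3: (0,0) -> (3,0) [heading=0, draw]
RT 90: heading 0 -> 270
FD 5: (3,0) -> (3,-5) [heading=270, draw]
RT 180: heading 270 -> 90
PD: pen down
RT 180: heading 90 -> 270
FD 18: (3,-5) -> (3,-23) [heading=270, draw]
LT 180: heading 270 -> 90
LT 90: heading 90 -> 180
FD 7: (3,-23) -> (-4,-23) [heading=180, draw]
RT 90: heading 180 -> 90
FD 7: (-4,-23) -> (-4,-16) [heading=90, draw]
PD: pen down
RT 270: heading 90 -> 180
FD 4: (-4,-16) -> (-8,-16) [heading=180, draw]
Final: pos=(-8,-16), heading=180, 6 segment(s) drawn

Segment endpoints: x in {-8, -4, -4, 0, 3, 3, 3}, y in {-23, -16, -5, 0}
xmin=-8, ymin=-23, xmax=3, ymax=0

Answer: -8 -23 3 0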